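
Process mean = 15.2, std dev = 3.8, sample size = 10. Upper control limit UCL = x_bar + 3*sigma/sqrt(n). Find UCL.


UCL = 15.2 + 3 * 3.8 / sqrt(10)

18.8


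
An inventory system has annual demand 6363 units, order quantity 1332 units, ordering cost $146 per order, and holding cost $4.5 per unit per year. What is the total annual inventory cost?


TC = 6363/1332 * 146 + 1332/2 * 4.5

$3694.45


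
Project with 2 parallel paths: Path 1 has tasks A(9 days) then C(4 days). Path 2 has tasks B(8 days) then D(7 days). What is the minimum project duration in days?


Path 1 = 9 + 4 = 13 days
Path 2 = 8 + 7 = 15 days
Duration = max(13, 15) = 15 days

15 days


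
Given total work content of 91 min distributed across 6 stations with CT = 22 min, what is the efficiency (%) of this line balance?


Formula: Efficiency = Sum of Task Times / (N_stations * CT) * 100
Total station capacity = 6 stations * 22 min = 132 min
Efficiency = 91 / 132 * 100 = 68.9%

68.9%


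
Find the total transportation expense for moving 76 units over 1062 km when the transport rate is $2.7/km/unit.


TC = dist * cost * units = 1062 * 2.7 * 76 = $217922.40

$217922.40


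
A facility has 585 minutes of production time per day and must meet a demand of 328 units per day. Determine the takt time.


Formula: Takt Time = Available Production Time / Customer Demand
Takt = 585 min/day / 328 units/day
Takt = 1.78 min/unit

1.78 min/unit


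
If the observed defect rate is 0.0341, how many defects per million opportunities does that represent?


DPMO = defect_rate * 1000000 = 0.0341 * 1000000

34100


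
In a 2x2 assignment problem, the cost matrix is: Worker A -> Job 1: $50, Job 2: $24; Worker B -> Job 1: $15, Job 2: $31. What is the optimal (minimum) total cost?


Option 1: A->1 + B->2 = $50 + $31 = $81
Option 2: A->2 + B->1 = $24 + $15 = $39
Min cost = min($81, $39) = $39

$39


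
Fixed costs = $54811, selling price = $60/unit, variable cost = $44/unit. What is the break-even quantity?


Formula: BEQ = Fixed Costs / (Price - Variable Cost)
Contribution margin = $60 - $44 = $16/unit
BEQ = ceil($54811 / $16/unit) = ceil(3425.69) = 3426 units

3426 units


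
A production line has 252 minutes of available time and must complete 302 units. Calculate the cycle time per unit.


Formula: CT = Available Time / Number of Units
CT = 252 min / 302 units
CT = 0.83 min/unit

0.83 min/unit


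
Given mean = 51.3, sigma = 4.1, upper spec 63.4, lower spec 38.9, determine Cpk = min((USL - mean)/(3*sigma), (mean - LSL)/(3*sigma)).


Cpu = (63.4 - 51.3) / (3 * 4.1) = 0.98
Cpl = (51.3 - 38.9) / (3 * 4.1) = 1.01
Cpk = min(0.98, 1.01) = 0.98

0.98


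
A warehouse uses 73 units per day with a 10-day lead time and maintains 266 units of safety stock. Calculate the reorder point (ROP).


Formula: ROP = (Daily Demand * Lead Time) + Safety Stock
Demand during lead time = 73 * 10 = 730 units
ROP = 730 + 266 = 996 units

996 units


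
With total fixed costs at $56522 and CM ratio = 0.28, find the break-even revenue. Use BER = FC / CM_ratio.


Formula: BER = Fixed Costs / Contribution Margin Ratio
BER = $56522 / 0.28
BER = $201864.29 (to the nearest cent)

$201864.29


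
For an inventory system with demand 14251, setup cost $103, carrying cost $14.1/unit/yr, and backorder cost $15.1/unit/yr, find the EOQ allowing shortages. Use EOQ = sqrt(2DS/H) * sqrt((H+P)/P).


Formula: EOQ* = sqrt(2DS/H) * sqrt((H+P)/P)
Base EOQ = sqrt(2*14251*103/14.1) = 456.3 units
Correction = sqrt((14.1+15.1)/15.1) = 1.3906
EOQ* = 456.3 * 1.3906 = 634.5 units

634.5 units


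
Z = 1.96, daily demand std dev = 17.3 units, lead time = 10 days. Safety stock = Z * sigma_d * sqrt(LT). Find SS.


Formula: SS = z * sigma_d * sqrt(LT)
sqrt(LT) = sqrt(10) = 3.1623
SS = 1.96 * 17.3 * 3.1623
SS = 107.2 units

107.2 units


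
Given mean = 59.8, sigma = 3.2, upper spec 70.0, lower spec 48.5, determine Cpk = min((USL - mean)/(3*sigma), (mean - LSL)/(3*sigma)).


Cpu = (70.0 - 59.8) / (3 * 3.2) = 1.06
Cpl = (59.8 - 48.5) / (3 * 3.2) = 1.18
Cpk = min(1.06, 1.18) = 1.06

1.06


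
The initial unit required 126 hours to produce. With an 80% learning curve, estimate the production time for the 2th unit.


Formula: T_n = T_1 * (learning_rate)^(log2(n)) where learning_rate = rate/100
Doublings = log2(2) = 1
T_n = 126 * 0.8^1
T_n = 126 * 0.8 = 100.8 hours

100.8 hours


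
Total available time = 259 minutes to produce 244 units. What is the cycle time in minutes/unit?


Formula: CT = Available Time / Number of Units
CT = 259 min / 244 units
CT = 1.06 min/unit

1.06 min/unit


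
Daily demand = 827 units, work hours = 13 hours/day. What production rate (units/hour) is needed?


Formula: Production Rate = Daily Demand / Available Hours
Rate = 827 units/day / 13 hours/day
Rate = 63.6 units/hour

63.6 units/hour


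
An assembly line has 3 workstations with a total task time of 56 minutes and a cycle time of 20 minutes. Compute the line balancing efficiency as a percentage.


Formula: Efficiency = Sum of Task Times / (N_stations * CT) * 100
Total station capacity = 3 stations * 20 min = 60 min
Efficiency = 56 / 60 * 100 = 93.3%

93.3%


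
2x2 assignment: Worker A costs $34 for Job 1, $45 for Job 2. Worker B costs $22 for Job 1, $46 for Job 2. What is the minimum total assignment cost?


Option 1: A->1 + B->2 = $34 + $46 = $80
Option 2: A->2 + B->1 = $45 + $22 = $67
Min cost = min($80, $67) = $67

$67


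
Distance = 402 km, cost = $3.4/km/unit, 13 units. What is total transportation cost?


TC = dist * cost * units = 402 * 3.4 * 13 = $17768.40

$17768.40


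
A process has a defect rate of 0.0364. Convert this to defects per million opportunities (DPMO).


DPMO = defect_rate * 1000000 = 0.0364 * 1000000

36400


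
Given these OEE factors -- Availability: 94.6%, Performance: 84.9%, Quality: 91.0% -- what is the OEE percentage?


Formula: OEE = Availability * Performance * Quality / 10000
A * P = 94.6% * 84.9% / 100 = 80.32%
OEE = 80.32% * 91.0% / 100 = 73.1%

73.1%


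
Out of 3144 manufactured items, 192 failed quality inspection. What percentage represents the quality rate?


Formula: Quality Rate = Good Pieces / Total Pieces * 100
Good pieces = 3144 - 192 = 2952
QR = 2952 / 3144 * 100 = 93.9%

93.9%


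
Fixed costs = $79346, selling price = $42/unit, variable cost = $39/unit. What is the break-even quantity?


Formula: BEQ = Fixed Costs / (Price - Variable Cost)
Contribution margin = $42 - $39 = $3/unit
BEQ = ceil($79346 / $3/unit) = ceil(26448.67) = 26449 units

26449 units


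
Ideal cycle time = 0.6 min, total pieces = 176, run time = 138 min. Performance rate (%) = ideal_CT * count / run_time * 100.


Formula: Performance = (Ideal CT * Total Count) / Run Time * 100
Ideal output time = 0.6 * 176 = 105.6 min
Performance = 105.6 / 138 * 100 = 76.5%

76.5%


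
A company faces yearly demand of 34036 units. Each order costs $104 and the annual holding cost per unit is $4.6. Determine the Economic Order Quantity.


Formula: EOQ = sqrt(2 * D * S / H)
Numerator: 2 * 34036 * 104 = 7079488
2DS/H = 7079488 / 4.6 = 1539019.1
EOQ = sqrt(1539019.1) = 1240.6 units

1240.6 units


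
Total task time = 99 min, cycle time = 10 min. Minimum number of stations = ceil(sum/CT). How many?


Formula: N_min = ceil(Sum of Task Times / Cycle Time)
N_min = ceil(99 min / 10 min) = ceil(9.9)
N_min = 10 stations

10


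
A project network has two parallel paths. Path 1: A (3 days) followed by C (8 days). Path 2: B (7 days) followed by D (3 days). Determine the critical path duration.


Path 1 = 3 + 8 = 11 days
Path 2 = 7 + 3 = 10 days
Duration = max(11, 10) = 11 days

11 days


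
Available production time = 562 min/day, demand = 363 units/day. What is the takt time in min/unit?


Formula: Takt Time = Available Production Time / Customer Demand
Takt = 562 min/day / 363 units/day
Takt = 1.55 min/unit

1.55 min/unit


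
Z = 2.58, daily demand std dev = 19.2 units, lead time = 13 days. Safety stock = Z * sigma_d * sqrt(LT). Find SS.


Formula: SS = z * sigma_d * sqrt(LT)
sqrt(LT) = sqrt(13) = 3.6056
SS = 2.58 * 19.2 * 3.6056
SS = 178.6 units

178.6 units


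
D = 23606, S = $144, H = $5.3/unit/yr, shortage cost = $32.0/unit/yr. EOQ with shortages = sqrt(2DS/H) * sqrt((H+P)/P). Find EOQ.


Formula: EOQ* = sqrt(2DS/H) * sqrt((H+P)/P)
Base EOQ = sqrt(2*23606*144/5.3) = 1132.58 units
Correction = sqrt((5.3+32.0)/32.0) = 1.07964
EOQ* = 1132.58 * 1.07964 = 1222.8 units

1222.8 units


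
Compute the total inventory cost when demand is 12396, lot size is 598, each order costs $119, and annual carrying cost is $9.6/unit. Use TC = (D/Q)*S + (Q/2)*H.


TC = 12396/598 * 119 + 598/2 * 9.6

$5337.16


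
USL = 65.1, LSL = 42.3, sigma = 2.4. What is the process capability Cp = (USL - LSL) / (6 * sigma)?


Cp = (65.1 - 42.3) / (6 * 2.4)

1.58


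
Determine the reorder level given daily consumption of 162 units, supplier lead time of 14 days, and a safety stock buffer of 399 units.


Formula: ROP = (Daily Demand * Lead Time) + Safety Stock
Demand during lead time = 162 * 14 = 2268 units
ROP = 2268 + 399 = 2667 units

2667 units


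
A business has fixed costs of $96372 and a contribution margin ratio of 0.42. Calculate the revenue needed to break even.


Formula: BER = Fixed Costs / Contribution Margin Ratio
BER = $96372 / 0.42
BER = $229457.14 (to the nearest cent)

$229457.14


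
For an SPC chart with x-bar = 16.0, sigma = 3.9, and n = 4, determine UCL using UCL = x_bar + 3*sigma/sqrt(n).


UCL = 16.0 + 3 * 3.9 / sqrt(4)

21.85


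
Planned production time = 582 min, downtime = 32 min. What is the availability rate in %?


Formula: Availability = (Planned Time - Downtime) / Planned Time * 100
Uptime = 582 - 32 = 550 min
Availability = 550 / 582 * 100 = 94.5%

94.5%


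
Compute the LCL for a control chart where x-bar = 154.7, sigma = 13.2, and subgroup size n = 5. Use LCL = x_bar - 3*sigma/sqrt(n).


LCL = 154.7 - 3 * 13.2 / sqrt(5)

136.99


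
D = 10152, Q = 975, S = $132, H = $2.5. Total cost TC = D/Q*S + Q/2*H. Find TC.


TC = 10152/975 * 132 + 975/2 * 2.5

$2593.17


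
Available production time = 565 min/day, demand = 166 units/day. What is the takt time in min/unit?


Formula: Takt Time = Available Production Time / Customer Demand
Takt = 565 min/day / 166 units/day
Takt = 3.4 min/unit

3.4 min/unit


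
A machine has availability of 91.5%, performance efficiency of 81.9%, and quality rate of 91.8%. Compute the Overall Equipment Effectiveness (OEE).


Formula: OEE = Availability * Performance * Quality / 10000
A * P = 91.5% * 81.9% / 100 = 74.94%
OEE = 74.94% * 91.8% / 100 = 68.8%

68.8%


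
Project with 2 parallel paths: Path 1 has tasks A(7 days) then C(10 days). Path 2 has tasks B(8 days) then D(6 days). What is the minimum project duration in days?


Path 1 = 7 + 10 = 17 days
Path 2 = 8 + 6 = 14 days
Duration = max(17, 14) = 17 days

17 days


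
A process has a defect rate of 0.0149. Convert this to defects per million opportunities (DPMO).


DPMO = defect_rate * 1000000 = 0.0149 * 1000000

14900


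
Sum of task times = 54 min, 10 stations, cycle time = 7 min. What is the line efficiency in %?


Formula: Efficiency = Sum of Task Times / (N_stations * CT) * 100
Total station capacity = 10 stations * 7 min = 70 min
Efficiency = 54 / 70 * 100 = 77.1%

77.1%


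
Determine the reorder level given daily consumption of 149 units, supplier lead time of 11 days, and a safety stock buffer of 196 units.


Formula: ROP = (Daily Demand * Lead Time) + Safety Stock
Demand during lead time = 149 * 11 = 1639 units
ROP = 1639 + 196 = 1835 units

1835 units


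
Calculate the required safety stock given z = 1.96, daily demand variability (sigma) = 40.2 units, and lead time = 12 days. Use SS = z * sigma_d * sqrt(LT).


Formula: SS = z * sigma_d * sqrt(LT)
sqrt(LT) = sqrt(12) = 3.4641
SS = 1.96 * 40.2 * 3.4641
SS = 272.9 units

272.9 units


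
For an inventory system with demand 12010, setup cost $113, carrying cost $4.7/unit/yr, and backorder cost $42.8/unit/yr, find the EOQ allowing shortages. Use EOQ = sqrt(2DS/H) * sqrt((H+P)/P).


Formula: EOQ* = sqrt(2DS/H) * sqrt((H+P)/P)
Base EOQ = sqrt(2*12010*113/4.7) = 759.94 units
Correction = sqrt((4.7+42.8)/42.8) = 1.05348
EOQ* = 759.94 * 1.05348 = 800.6 units

800.6 units


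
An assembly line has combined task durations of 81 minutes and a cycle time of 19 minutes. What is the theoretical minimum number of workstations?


Formula: N_min = ceil(Sum of Task Times / Cycle Time)
N_min = ceil(81 min / 19 min) = ceil(4.2632)
N_min = 5 stations

5


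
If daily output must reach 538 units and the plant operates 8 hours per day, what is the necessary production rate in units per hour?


Formula: Production Rate = Daily Demand / Available Hours
Rate = 538 units/day / 8 hours/day
Rate = 67.3 units/hour

67.3 units/hour


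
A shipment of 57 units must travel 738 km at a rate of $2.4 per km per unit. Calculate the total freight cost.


TC = dist * cost * units = 738 * 2.4 * 57 = $100958.40

$100958.40


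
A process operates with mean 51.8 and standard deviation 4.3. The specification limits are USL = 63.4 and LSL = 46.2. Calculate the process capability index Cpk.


Cpu = (63.4 - 51.8) / (3 * 4.3) = 0.9
Cpl = (51.8 - 46.2) / (3 * 4.3) = 0.43
Cpk = min(0.9, 0.43) = 0.43

0.43


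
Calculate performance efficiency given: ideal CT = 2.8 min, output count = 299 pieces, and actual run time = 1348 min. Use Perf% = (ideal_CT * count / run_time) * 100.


Formula: Performance = (Ideal CT * Total Count) / Run Time * 100
Ideal output time = 2.8 * 299 = 837.2 min
Performance = 837.2 / 1348 * 100 = 62.1%

62.1%


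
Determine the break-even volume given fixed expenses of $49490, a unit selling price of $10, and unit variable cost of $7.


Formula: BEQ = Fixed Costs / (Price - Variable Cost)
Contribution margin = $10 - $7 = $3/unit
BEQ = ceil($49490 / $3/unit) = ceil(16496.67) = 16497 units

16497 units


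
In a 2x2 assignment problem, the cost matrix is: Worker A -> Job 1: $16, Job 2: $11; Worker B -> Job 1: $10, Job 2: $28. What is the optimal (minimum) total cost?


Option 1: A->1 + B->2 = $16 + $28 = $44
Option 2: A->2 + B->1 = $11 + $10 = $21
Min cost = min($44, $21) = $21

$21


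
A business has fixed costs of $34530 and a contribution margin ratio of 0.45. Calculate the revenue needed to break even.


Formula: BER = Fixed Costs / Contribution Margin Ratio
BER = $34530 / 0.45
BER = $76733.33 (to the nearest cent)

$76733.33


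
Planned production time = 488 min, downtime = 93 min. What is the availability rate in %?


Formula: Availability = (Planned Time - Downtime) / Planned Time * 100
Uptime = 488 - 93 = 395 min
Availability = 395 / 488 * 100 = 80.9%

80.9%


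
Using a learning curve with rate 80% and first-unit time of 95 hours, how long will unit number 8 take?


Formula: T_n = T_1 * (learning_rate)^(log2(n)) where learning_rate = rate/100
Doublings = log2(8) = 3
T_n = 95 * 0.8^3
T_n = 95 * 0.512 = 48.6 hours

48.6 hours


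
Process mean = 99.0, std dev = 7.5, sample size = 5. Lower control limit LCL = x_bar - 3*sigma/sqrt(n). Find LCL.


LCL = 99.0 - 3 * 7.5 / sqrt(5)

88.94


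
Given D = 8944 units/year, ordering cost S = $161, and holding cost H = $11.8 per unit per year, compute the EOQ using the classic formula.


Formula: EOQ = sqrt(2 * D * S / H)
Numerator: 2 * 8944 * 161 = 2879968
2DS/H = 2879968 / 11.8 = 244065.1
EOQ = sqrt(244065.1) = 494.0 units

494.0 units


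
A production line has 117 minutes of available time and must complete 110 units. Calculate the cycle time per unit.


Formula: CT = Available Time / Number of Units
CT = 117 min / 110 units
CT = 1.06 min/unit

1.06 min/unit


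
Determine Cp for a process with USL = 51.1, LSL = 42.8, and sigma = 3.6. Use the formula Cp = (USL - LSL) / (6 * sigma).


Cp = (51.1 - 42.8) / (6 * 3.6)

0.38


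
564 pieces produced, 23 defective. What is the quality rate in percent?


Formula: Quality Rate = Good Pieces / Total Pieces * 100
Good pieces = 564 - 23 = 541
QR = 541 / 564 * 100 = 95.9%

95.9%


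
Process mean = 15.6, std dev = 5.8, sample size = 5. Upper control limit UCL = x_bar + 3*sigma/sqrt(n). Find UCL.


UCL = 15.6 + 3 * 5.8 / sqrt(5)

23.38


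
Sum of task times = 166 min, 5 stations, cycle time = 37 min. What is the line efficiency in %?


Formula: Efficiency = Sum of Task Times / (N_stations * CT) * 100
Total station capacity = 5 stations * 37 min = 185 min
Efficiency = 166 / 185 * 100 = 89.7%

89.7%


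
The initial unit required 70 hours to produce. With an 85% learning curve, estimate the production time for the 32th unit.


Formula: T_n = T_1 * (learning_rate)^(log2(n)) where learning_rate = rate/100
Doublings = log2(32) = 5
T_n = 70 * 0.85^5
T_n = 70 * 0.4437 = 31.1 hours

31.1 hours


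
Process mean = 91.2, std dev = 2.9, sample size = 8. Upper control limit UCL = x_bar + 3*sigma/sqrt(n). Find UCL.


UCL = 91.2 + 3 * 2.9 / sqrt(8)

94.28


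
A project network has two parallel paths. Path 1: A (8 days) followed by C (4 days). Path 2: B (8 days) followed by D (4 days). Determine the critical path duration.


Path 1 = 8 + 4 = 12 days
Path 2 = 8 + 4 = 12 days
Duration = max(12, 12) = 12 days

12 days


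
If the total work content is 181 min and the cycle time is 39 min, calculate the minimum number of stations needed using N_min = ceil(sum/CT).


Formula: N_min = ceil(Sum of Task Times / Cycle Time)
N_min = ceil(181 min / 39 min) = ceil(4.641)
N_min = 5 stations

5


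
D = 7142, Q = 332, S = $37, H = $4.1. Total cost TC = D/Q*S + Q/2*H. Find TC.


TC = 7142/332 * 37 + 332/2 * 4.1

$1476.55


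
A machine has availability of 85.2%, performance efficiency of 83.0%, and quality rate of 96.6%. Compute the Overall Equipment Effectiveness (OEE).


Formula: OEE = Availability * Performance * Quality / 10000
A * P = 85.2% * 83.0% / 100 = 70.72%
OEE = 70.72% * 96.6% / 100 = 68.3%

68.3%


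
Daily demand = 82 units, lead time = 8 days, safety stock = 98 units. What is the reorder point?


Formula: ROP = (Daily Demand * Lead Time) + Safety Stock
Demand during lead time = 82 * 8 = 656 units
ROP = 656 + 98 = 754 units

754 units


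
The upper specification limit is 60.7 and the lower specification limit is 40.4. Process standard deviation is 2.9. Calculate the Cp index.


Cp = (60.7 - 40.4) / (6 * 2.9)

1.17


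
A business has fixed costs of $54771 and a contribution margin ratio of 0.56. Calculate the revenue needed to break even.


Formula: BER = Fixed Costs / Contribution Margin Ratio
BER = $54771 / 0.56
BER = $97805.36 (to the nearest cent)

$97805.36


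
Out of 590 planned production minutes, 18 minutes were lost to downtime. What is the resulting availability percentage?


Formula: Availability = (Planned Time - Downtime) / Planned Time * 100
Uptime = 590 - 18 = 572 min
Availability = 572 / 590 * 100 = 96.9%

96.9%


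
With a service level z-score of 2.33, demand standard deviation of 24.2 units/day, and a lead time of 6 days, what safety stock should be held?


Formula: SS = z * sigma_d * sqrt(LT)
sqrt(LT) = sqrt(6) = 2.4495
SS = 2.33 * 24.2 * 2.4495
SS = 138.1 units

138.1 units


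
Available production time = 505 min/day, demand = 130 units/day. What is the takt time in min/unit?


Formula: Takt Time = Available Production Time / Customer Demand
Takt = 505 min/day / 130 units/day
Takt = 3.88 min/unit

3.88 min/unit


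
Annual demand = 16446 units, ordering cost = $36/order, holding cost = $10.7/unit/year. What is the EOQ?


Formula: EOQ = sqrt(2 * D * S / H)
Numerator: 2 * 16446 * 36 = 1184112
2DS/H = 1184112 / 10.7 = 110664.7
EOQ = sqrt(110664.7) = 332.7 units

332.7 units


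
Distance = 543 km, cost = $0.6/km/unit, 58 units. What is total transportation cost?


TC = dist * cost * units = 543 * 0.6 * 58 = $18896.40

$18896.40


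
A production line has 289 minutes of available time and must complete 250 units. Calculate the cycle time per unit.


Formula: CT = Available Time / Number of Units
CT = 289 min / 250 units
CT = 1.16 min/unit

1.16 min/unit


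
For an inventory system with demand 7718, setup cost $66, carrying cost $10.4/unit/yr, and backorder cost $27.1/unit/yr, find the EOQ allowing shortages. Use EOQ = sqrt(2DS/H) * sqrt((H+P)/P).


Formula: EOQ* = sqrt(2DS/H) * sqrt((H+P)/P)
Base EOQ = sqrt(2*7718*66/10.4) = 312.98 units
Correction = sqrt((10.4+27.1)/27.1) = 1.17633
EOQ* = 312.98 * 1.17633 = 368.2 units

368.2 units


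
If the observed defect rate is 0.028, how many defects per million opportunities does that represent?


DPMO = defect_rate * 1000000 = 0.028 * 1000000

28000


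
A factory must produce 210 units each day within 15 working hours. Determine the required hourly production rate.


Formula: Production Rate = Daily Demand / Available Hours
Rate = 210 units/day / 15 hours/day
Rate = 14.0 units/hour

14.0 units/hour


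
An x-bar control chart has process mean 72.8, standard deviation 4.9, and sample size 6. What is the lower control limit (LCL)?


LCL = 72.8 - 3 * 4.9 / sqrt(6)

66.8


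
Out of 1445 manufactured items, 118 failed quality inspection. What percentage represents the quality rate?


Formula: Quality Rate = Good Pieces / Total Pieces * 100
Good pieces = 1445 - 118 = 1327
QR = 1327 / 1445 * 100 = 91.8%

91.8%


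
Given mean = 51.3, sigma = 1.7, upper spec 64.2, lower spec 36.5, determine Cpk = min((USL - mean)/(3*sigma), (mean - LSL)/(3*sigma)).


Cpu = (64.2 - 51.3) / (3 * 1.7) = 2.53
Cpl = (51.3 - 36.5) / (3 * 1.7) = 2.9
Cpk = min(2.53, 2.9) = 2.53

2.53


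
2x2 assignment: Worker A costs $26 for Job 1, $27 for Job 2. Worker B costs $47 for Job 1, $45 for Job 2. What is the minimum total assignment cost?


Option 1: A->1 + B->2 = $26 + $45 = $71
Option 2: A->2 + B->1 = $27 + $47 = $74
Min cost = min($71, $74) = $71

$71


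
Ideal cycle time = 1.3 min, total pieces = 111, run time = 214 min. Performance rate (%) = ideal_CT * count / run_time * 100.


Formula: Performance = (Ideal CT * Total Count) / Run Time * 100
Ideal output time = 1.3 * 111 = 144.3 min
Performance = 144.3 / 214 * 100 = 67.4%

67.4%


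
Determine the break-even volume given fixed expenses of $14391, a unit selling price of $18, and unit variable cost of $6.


Formula: BEQ = Fixed Costs / (Price - Variable Cost)
Contribution margin = $18 - $6 = $12/unit
BEQ = ceil($14391 / $12/unit) = ceil(1199.25) = 1200 units

1200 units


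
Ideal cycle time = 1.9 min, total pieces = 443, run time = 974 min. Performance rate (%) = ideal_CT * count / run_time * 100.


Formula: Performance = (Ideal CT * Total Count) / Run Time * 100
Ideal output time = 1.9 * 443 = 841.7 min
Performance = 841.7 / 974 * 100 = 86.4%

86.4%


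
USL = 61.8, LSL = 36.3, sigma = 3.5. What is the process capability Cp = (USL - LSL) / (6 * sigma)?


Cp = (61.8 - 36.3) / (6 * 3.5)

1.21


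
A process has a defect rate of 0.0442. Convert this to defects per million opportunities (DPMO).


DPMO = defect_rate * 1000000 = 0.0442 * 1000000

44200


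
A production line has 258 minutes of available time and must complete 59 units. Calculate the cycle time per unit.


Formula: CT = Available Time / Number of Units
CT = 258 min / 59 units
CT = 4.37 min/unit

4.37 min/unit


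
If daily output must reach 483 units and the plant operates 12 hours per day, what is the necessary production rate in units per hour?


Formula: Production Rate = Daily Demand / Available Hours
Rate = 483 units/day / 12 hours/day
Rate = 40.3 units/hour

40.3 units/hour


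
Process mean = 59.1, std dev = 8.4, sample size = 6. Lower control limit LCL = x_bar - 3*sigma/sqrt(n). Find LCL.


LCL = 59.1 - 3 * 8.4 / sqrt(6)

48.81


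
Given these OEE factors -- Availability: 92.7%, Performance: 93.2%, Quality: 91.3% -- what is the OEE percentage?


Formula: OEE = Availability * Performance * Quality / 10000
A * P = 92.7% * 93.2% / 100 = 86.4%
OEE = 86.4% * 91.3% / 100 = 78.9%

78.9%


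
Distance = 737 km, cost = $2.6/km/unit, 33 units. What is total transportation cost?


TC = dist * cost * units = 737 * 2.6 * 33 = $63234.60

$63234.60


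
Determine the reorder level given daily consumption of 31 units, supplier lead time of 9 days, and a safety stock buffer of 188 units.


Formula: ROP = (Daily Demand * Lead Time) + Safety Stock
Demand during lead time = 31 * 9 = 279 units
ROP = 279 + 188 = 467 units

467 units


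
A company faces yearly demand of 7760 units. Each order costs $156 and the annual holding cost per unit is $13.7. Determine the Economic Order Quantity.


Formula: EOQ = sqrt(2 * D * S / H)
Numerator: 2 * 7760 * 156 = 2421120
2DS/H = 2421120 / 13.7 = 176724.1
EOQ = sqrt(176724.1) = 420.4 units

420.4 units


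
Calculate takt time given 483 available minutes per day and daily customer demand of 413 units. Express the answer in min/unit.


Formula: Takt Time = Available Production Time / Customer Demand
Takt = 483 min/day / 413 units/day
Takt = 1.17 min/unit

1.17 min/unit


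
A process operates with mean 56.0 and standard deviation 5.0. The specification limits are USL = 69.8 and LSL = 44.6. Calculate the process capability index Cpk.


Cpu = (69.8 - 56.0) / (3 * 5.0) = 0.92
Cpl = (56.0 - 44.6) / (3 * 5.0) = 0.76
Cpk = min(0.92, 0.76) = 0.76

0.76


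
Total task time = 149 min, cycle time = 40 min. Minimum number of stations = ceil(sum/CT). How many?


Formula: N_min = ceil(Sum of Task Times / Cycle Time)
N_min = ceil(149 min / 40 min) = ceil(3.725)
N_min = 4 stations

4


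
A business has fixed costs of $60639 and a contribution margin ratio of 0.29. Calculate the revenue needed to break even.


Formula: BER = Fixed Costs / Contribution Margin Ratio
BER = $60639 / 0.29
BER = $209100.00 (to the nearest cent)

$209100.00


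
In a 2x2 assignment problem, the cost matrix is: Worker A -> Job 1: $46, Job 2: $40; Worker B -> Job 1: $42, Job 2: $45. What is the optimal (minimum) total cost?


Option 1: A->1 + B->2 = $46 + $45 = $91
Option 2: A->2 + B->1 = $40 + $42 = $82
Min cost = min($91, $82) = $82

$82


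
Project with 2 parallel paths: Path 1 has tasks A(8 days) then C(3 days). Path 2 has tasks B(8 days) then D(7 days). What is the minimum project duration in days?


Path 1 = 8 + 3 = 11 days
Path 2 = 8 + 7 = 15 days
Duration = max(11, 15) = 15 days

15 days


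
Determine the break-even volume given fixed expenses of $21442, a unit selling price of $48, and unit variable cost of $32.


Formula: BEQ = Fixed Costs / (Price - Variable Cost)
Contribution margin = $48 - $32 = $16/unit
BEQ = ceil($21442 / $16/unit) = ceil(1340.12) = 1341 units

1341 units


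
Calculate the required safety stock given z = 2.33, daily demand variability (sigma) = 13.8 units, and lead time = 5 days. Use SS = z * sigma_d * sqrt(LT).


Formula: SS = z * sigma_d * sqrt(LT)
sqrt(LT) = sqrt(5) = 2.2361
SS = 2.33 * 13.8 * 2.2361
SS = 71.9 units

71.9 units


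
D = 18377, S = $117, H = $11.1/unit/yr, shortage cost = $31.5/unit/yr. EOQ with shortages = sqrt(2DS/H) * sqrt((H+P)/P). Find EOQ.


Formula: EOQ* = sqrt(2DS/H) * sqrt((H+P)/P)
Base EOQ = sqrt(2*18377*117/11.1) = 622.42 units
Correction = sqrt((11.1+31.5)/31.5) = 1.16292
EOQ* = 622.42 * 1.16292 = 723.8 units

723.8 units


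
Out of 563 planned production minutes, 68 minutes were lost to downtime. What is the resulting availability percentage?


Formula: Availability = (Planned Time - Downtime) / Planned Time * 100
Uptime = 563 - 68 = 495 min
Availability = 495 / 563 * 100 = 87.9%

87.9%


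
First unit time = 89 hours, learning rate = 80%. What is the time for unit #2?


Formula: T_n = T_1 * (learning_rate)^(log2(n)) where learning_rate = rate/100
Doublings = log2(2) = 1
T_n = 89 * 0.8^1
T_n = 89 * 0.8 = 71.2 hours

71.2 hours


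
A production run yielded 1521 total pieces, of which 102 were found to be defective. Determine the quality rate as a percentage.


Formula: Quality Rate = Good Pieces / Total Pieces * 100
Good pieces = 1521 - 102 = 1419
QR = 1419 / 1521 * 100 = 93.3%

93.3%


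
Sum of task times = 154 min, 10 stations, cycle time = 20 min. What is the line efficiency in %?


Formula: Efficiency = Sum of Task Times / (N_stations * CT) * 100
Total station capacity = 10 stations * 20 min = 200 min
Efficiency = 154 / 200 * 100 = 77.0%

77.0%


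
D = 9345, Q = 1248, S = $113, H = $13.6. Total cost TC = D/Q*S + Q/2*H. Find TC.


TC = 9345/1248 * 113 + 1248/2 * 13.6

$9332.54


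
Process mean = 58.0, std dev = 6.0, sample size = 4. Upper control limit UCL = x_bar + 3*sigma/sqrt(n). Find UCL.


UCL = 58.0 + 3 * 6.0 / sqrt(4)

67.0


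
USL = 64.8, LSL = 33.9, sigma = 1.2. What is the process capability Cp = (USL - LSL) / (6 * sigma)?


Cp = (64.8 - 33.9) / (6 * 1.2)

4.29


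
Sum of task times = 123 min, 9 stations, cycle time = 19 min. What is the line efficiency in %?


Formula: Efficiency = Sum of Task Times / (N_stations * CT) * 100
Total station capacity = 9 stations * 19 min = 171 min
Efficiency = 123 / 171 * 100 = 71.9%

71.9%


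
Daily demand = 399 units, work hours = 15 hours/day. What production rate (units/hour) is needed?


Formula: Production Rate = Daily Demand / Available Hours
Rate = 399 units/day / 15 hours/day
Rate = 26.6 units/hour

26.6 units/hour


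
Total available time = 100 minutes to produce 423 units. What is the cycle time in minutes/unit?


Formula: CT = Available Time / Number of Units
CT = 100 min / 423 units
CT = 0.24 min/unit

0.24 min/unit


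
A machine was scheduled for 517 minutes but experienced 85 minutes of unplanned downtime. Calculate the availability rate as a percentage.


Formula: Availability = (Planned Time - Downtime) / Planned Time * 100
Uptime = 517 - 85 = 432 min
Availability = 432 / 517 * 100 = 83.6%

83.6%


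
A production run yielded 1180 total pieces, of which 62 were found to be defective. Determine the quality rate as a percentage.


Formula: Quality Rate = Good Pieces / Total Pieces * 100
Good pieces = 1180 - 62 = 1118
QR = 1118 / 1180 * 100 = 94.7%

94.7%


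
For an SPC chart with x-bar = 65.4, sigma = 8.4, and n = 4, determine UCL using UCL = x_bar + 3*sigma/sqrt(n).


UCL = 65.4 + 3 * 8.4 / sqrt(4)

78.0


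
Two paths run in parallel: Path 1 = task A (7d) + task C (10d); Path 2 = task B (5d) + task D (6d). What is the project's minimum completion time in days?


Path 1 = 7 + 10 = 17 days
Path 2 = 5 + 6 = 11 days
Duration = max(17, 11) = 17 days

17 days


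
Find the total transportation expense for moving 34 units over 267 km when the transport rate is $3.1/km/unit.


TC = dist * cost * units = 267 * 3.1 * 34 = $28141.80

$28141.80


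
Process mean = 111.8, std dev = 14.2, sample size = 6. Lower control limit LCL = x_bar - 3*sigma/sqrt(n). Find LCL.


LCL = 111.8 - 3 * 14.2 / sqrt(6)

94.41


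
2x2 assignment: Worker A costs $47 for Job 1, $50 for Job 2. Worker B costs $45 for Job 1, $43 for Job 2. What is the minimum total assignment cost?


Option 1: A->1 + B->2 = $47 + $43 = $90
Option 2: A->2 + B->1 = $50 + $45 = $95
Min cost = min($90, $95) = $90

$90


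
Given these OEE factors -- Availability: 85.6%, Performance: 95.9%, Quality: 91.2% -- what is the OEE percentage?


Formula: OEE = Availability * Performance * Quality / 10000
A * P = 85.6% * 95.9% / 100 = 82.09%
OEE = 82.09% * 91.2% / 100 = 74.9%

74.9%


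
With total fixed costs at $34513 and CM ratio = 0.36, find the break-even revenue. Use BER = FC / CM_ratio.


Formula: BER = Fixed Costs / Contribution Margin Ratio
BER = $34513 / 0.36
BER = $95869.44 (to the nearest cent)

$95869.44


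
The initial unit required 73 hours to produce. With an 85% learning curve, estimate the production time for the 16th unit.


Formula: T_n = T_1 * (learning_rate)^(log2(n)) where learning_rate = rate/100
Doublings = log2(16) = 4
T_n = 73 * 0.85^4
T_n = 73 * 0.522 = 38.1 hours

38.1 hours


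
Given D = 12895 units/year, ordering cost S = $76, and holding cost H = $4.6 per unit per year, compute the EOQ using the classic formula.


Formula: EOQ = sqrt(2 * D * S / H)
Numerator: 2 * 12895 * 76 = 1960040
2DS/H = 1960040 / 4.6 = 426095.7
EOQ = sqrt(426095.7) = 652.8 units

652.8 units


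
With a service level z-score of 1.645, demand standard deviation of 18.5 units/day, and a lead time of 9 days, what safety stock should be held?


Formula: SS = z * sigma_d * sqrt(LT)
sqrt(LT) = sqrt(9) = 3.0
SS = 1.645 * 18.5 * 3.0
SS = 91.3 units

91.3 units


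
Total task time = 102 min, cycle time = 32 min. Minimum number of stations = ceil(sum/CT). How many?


Formula: N_min = ceil(Sum of Task Times / Cycle Time)
N_min = ceil(102 min / 32 min) = ceil(3.1875)
N_min = 4 stations

4


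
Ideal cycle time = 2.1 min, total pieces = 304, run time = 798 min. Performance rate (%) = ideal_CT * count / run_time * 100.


Formula: Performance = (Ideal CT * Total Count) / Run Time * 100
Ideal output time = 2.1 * 304 = 638.4 min
Performance = 638.4 / 798 * 100 = 80.0%

80.0%


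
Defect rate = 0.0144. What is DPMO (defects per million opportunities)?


DPMO = defect_rate * 1000000 = 0.0144 * 1000000

14400


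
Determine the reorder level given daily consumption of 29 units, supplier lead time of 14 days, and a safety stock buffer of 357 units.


Formula: ROP = (Daily Demand * Lead Time) + Safety Stock
Demand during lead time = 29 * 14 = 406 units
ROP = 406 + 357 = 763 units

763 units


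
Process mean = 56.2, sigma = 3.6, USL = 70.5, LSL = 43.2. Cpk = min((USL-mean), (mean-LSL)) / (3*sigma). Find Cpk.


Cpu = (70.5 - 56.2) / (3 * 3.6) = 1.32
Cpl = (56.2 - 43.2) / (3 * 3.6) = 1.2
Cpk = min(1.32, 1.2) = 1.2

1.2


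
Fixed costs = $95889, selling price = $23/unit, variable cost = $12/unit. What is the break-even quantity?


Formula: BEQ = Fixed Costs / (Price - Variable Cost)
Contribution margin = $23 - $12 = $11/unit
BEQ = ceil($95889 / $11/unit) = ceil(8717.18) = 8718 units

8718 units


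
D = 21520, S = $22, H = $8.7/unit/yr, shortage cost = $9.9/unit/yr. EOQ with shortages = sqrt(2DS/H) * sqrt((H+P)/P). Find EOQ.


Formula: EOQ* = sqrt(2DS/H) * sqrt((H+P)/P)
Base EOQ = sqrt(2*21520*22/8.7) = 329.9 units
Correction = sqrt((8.7+9.9)/9.9) = 1.37069
EOQ* = 329.9 * 1.37069 = 452.2 units

452.2 units


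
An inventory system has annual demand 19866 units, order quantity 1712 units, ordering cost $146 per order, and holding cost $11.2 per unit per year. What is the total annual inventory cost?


TC = 19866/1712 * 146 + 1712/2 * 11.2

$11281.38


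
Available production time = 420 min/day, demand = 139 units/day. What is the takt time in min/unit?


Formula: Takt Time = Available Production Time / Customer Demand
Takt = 420 min/day / 139 units/day
Takt = 3.02 min/unit

3.02 min/unit


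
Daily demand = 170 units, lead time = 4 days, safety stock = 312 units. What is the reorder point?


Formula: ROP = (Daily Demand * Lead Time) + Safety Stock
Demand during lead time = 170 * 4 = 680 units
ROP = 680 + 312 = 992 units

992 units


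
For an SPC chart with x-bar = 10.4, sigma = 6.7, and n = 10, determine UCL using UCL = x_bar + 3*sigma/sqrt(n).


UCL = 10.4 + 3 * 6.7 / sqrt(10)

16.76


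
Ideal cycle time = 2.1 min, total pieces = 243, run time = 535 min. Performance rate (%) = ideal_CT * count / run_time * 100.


Formula: Performance = (Ideal CT * Total Count) / Run Time * 100
Ideal output time = 2.1 * 243 = 510.3 min
Performance = 510.3 / 535 * 100 = 95.4%

95.4%


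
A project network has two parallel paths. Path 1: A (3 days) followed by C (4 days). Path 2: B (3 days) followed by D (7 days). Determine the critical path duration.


Path 1 = 3 + 4 = 7 days
Path 2 = 3 + 7 = 10 days
Duration = max(7, 10) = 10 days

10 days


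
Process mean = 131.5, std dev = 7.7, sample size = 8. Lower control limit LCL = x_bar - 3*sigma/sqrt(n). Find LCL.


LCL = 131.5 - 3 * 7.7 / sqrt(8)

123.33


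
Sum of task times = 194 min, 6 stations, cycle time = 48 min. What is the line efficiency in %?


Formula: Efficiency = Sum of Task Times / (N_stations * CT) * 100
Total station capacity = 6 stations * 48 min = 288 min
Efficiency = 194 / 288 * 100 = 67.4%

67.4%


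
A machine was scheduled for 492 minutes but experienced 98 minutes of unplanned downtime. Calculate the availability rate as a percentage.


Formula: Availability = (Planned Time - Downtime) / Planned Time * 100
Uptime = 492 - 98 = 394 min
Availability = 394 / 492 * 100 = 80.1%

80.1%


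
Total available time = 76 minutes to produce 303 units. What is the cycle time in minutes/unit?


Formula: CT = Available Time / Number of Units
CT = 76 min / 303 units
CT = 0.25 min/unit

0.25 min/unit


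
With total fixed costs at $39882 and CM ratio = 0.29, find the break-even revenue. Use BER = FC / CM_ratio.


Formula: BER = Fixed Costs / Contribution Margin Ratio
BER = $39882 / 0.29
BER = $137524.14 (to the nearest cent)

$137524.14


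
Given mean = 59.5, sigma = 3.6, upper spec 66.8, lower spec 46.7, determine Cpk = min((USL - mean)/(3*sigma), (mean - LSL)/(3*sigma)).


Cpu = (66.8 - 59.5) / (3 * 3.6) = 0.68
Cpl = (59.5 - 46.7) / (3 * 3.6) = 1.19
Cpk = min(0.68, 1.19) = 0.68

0.68


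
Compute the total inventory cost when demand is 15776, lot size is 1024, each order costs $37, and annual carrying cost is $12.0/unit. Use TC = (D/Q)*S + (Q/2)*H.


TC = 15776/1024 * 37 + 1024/2 * 12.0

$6714.03


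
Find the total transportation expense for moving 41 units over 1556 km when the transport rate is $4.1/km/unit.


TC = dist * cost * units = 1556 * 4.1 * 41 = $261563.60

$261563.60


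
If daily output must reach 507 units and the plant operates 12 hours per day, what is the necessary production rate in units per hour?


Formula: Production Rate = Daily Demand / Available Hours
Rate = 507 units/day / 12 hours/day
Rate = 42.3 units/hour

42.3 units/hour


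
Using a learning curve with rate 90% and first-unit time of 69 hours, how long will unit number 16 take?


Formula: T_n = T_1 * (learning_rate)^(log2(n)) where learning_rate = rate/100
Doublings = log2(16) = 4
T_n = 69 * 0.9^4
T_n = 69 * 0.6561 = 45.3 hours

45.3 hours


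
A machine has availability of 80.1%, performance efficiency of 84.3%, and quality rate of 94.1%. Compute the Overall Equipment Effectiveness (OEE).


Formula: OEE = Availability * Performance * Quality / 10000
A * P = 80.1% * 84.3% / 100 = 67.52%
OEE = 67.52% * 94.1% / 100 = 63.5%

63.5%


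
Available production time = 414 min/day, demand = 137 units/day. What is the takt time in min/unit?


Formula: Takt Time = Available Production Time / Customer Demand
Takt = 414 min/day / 137 units/day
Takt = 3.02 min/unit

3.02 min/unit


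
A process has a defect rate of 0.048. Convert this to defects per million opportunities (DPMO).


DPMO = defect_rate * 1000000 = 0.048 * 1000000

48000


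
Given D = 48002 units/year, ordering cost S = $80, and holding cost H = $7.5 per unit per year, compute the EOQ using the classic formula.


Formula: EOQ = sqrt(2 * D * S / H)
Numerator: 2 * 48002 * 80 = 7680320
2DS/H = 7680320 / 7.5 = 1024042.7
EOQ = sqrt(1024042.7) = 1011.9 units

1011.9 units


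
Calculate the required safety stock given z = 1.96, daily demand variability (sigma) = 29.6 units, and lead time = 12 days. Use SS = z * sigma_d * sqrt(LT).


Formula: SS = z * sigma_d * sqrt(LT)
sqrt(LT) = sqrt(12) = 3.4641
SS = 1.96 * 29.6 * 3.4641
SS = 201.0 units

201.0 units
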